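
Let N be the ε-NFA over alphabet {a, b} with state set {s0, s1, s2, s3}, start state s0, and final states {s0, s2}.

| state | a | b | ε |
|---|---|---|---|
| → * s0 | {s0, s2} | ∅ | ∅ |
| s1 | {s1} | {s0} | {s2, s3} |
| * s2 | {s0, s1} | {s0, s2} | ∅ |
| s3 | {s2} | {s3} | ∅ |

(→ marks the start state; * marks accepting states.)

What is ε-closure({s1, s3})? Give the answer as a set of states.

Begin with {s1, s3}.
s1 →ε {s2, s3}; add s2.
ε-closure = {s1, s2, s3}.

{s1, s2, s3}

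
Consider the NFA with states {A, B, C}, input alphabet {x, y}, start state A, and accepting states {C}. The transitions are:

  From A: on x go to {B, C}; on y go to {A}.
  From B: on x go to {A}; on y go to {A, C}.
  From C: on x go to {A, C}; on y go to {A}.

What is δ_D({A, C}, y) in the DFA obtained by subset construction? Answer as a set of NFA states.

δ(A,y) = {A}; δ(C,y) = {A}.
Union: {A}.

{A}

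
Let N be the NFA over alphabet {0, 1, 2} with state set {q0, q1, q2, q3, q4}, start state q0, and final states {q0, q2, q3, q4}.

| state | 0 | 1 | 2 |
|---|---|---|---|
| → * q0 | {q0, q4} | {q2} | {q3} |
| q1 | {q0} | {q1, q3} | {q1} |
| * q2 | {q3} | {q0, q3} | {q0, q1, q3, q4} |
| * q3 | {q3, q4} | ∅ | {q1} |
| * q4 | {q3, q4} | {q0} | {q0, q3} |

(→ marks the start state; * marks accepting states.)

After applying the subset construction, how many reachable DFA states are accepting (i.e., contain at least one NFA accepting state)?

Start state of the DFA: {q0}.
{q0} --0--> {q0, q4}  [new]
{q0} --1--> {q2}  [new]
{q0} --2--> {q3}  [new]
{q0, q4} --0--> {q0, q3, q4}  [new]
{q0, q4} --1--> {q0, q2}  [new]
{q0, q4} --2--> {q0, q3}  [new]
{q2} --0--> {q3}  [seen]
{q2} --1--> {q0, q3}  [seen]
{q2} --2--> {q0, q1, q3, q4}  [new]
{q3} --0--> {q3, q4}  [new]
{q3} --1--> ∅  [new]
{q3} --2--> {q1}  [new]
{q0, q3, q4} --0--> {q0, q3, q4}  [seen]
{q0, q3, q4} --1--> {q0, q2}  [seen]
{q0, q3, q4} --2--> {q0, q1, q3}  [new]
{q0, q2} --0--> {q0, q3, q4}  [seen]
{q0, q2} --1--> {q0, q2, q3}  [new]
{q0, q2} --2--> {q0, q1, q3, q4}  [seen]
{q0, q3} --0--> {q0, q3, q4}  [seen]
{q0, q3} --1--> {q2}  [seen]
{q0, q3} --2--> {q1, q3}  [new]
{q0, q1, q3, q4} --0--> {q0, q3, q4}  [seen]
{q0, q1, q3, q4} --1--> {q0, q1, q2, q3}  [new]
{q0, q1, q3, q4} --2--> {q0, q1, q3}  [seen]
{q3, q4} --0--> {q3, q4}  [seen]
{q3, q4} --1--> {q0}  [seen]
{q3, q4} --2--> {q0, q1, q3}  [seen]
∅ --0--> ∅  [seen]
∅ --1--> ∅  [seen]
∅ --2--> ∅  [seen]
{q1} --0--> {q0}  [seen]
{q1} --1--> {q1, q3}  [seen]
{q1} --2--> {q1}  [seen]
{q0, q1, q3} --0--> {q0, q3, q4}  [seen]
{q0, q1, q3} --1--> {q1, q2, q3}  [new]
{q0, q1, q3} --2--> {q1, q3}  [seen]
{q0, q2, q3} --0--> {q0, q3, q4}  [seen]
{q0, q2, q3} --1--> {q0, q2, q3}  [seen]
{q0, q2, q3} --2--> {q0, q1, q3, q4}  [seen]
{q1, q3} --0--> {q0, q3, q4}  [seen]
{q1, q3} --1--> {q1, q3}  [seen]
{q1, q3} --2--> {q1}  [seen]
{q0, q1, q2, q3} --0--> {q0, q3, q4}  [seen]
{q0, q1, q2, q3} --1--> {q0, q1, q2, q3}  [seen]
{q0, q1, q2, q3} --2--> {q0, q1, q3, q4}  [seen]
{q1, q2, q3} --0--> {q0, q3, q4}  [seen]
{q1, q2, q3} --1--> {q0, q1, q3}  [seen]
{q1, q2, q3} --2--> {q0, q1, q3, q4}  [seen]
Reachable DFA states: {q0}, {q0, q4}, {q2}, {q3}, {q0, q3, q4}, {q0, q2}, {q0, q3}, {q0, q1, q3, q4}, {q3, q4}, ∅, {q1}, {q0, q1, q3}, {q0, q2, q3}, {q1, q3}, {q0, q1, q2, q3}, {q1, q2, q3}.
Accepting DFA states (contain an NFA accepting state): {q0}, {q0, q4}, {q2}, {q3}, {q0, q3, q4}, {q0, q2}, {q0, q3}, {q0, q1, q3, q4}, {q3, q4}, {q0, q1, q3}, {q0, q2, q3}, {q1, q3}, {q0, q1, q2, q3}, {q1, q2, q3}.

14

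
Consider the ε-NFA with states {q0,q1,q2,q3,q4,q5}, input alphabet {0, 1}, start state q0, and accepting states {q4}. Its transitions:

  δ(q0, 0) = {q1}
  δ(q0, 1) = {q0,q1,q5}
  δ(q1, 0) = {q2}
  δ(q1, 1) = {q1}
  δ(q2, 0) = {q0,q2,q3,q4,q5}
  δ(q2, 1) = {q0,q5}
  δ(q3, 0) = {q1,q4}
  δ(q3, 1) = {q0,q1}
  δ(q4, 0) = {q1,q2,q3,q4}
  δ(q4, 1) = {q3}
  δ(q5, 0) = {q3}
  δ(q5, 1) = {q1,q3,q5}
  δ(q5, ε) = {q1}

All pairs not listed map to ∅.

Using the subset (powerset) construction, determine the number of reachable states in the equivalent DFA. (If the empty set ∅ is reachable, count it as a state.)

8

Start state of the DFA: {q0} (ε-closure of the NFA start).
{q0} --0--> {q1}  [new]
{q0} --1--> {q0,q1,q5}  [new]
{q1} --0--> {q2}  [new]
{q1} --1--> {q1}  [seen]
{q0,q1,q5} --0--> {q1,q2,q3}  [new]
{q0,q1,q5} --1--> {q0,q1,q3,q5}  [new]
{q2} --0--> {q0,q1,q2,q3,q4,q5}  [new]
{q2} --1--> {q0,q1,q5}  [seen]
{q1,q2,q3} --0--> {q0,q1,q2,q3,q4,q5}  [seen]
{q1,q2,q3} --1--> {q0,q1,q5}  [seen]
{q0,q1,q3,q5} --0--> {q1,q2,q3,q4}  [new]
{q0,q1,q3,q5} --1--> {q0,q1,q3,q5}  [seen]
{q0,q1,q2,q3,q4,q5} --0--> {q0,q1,q2,q3,q4,q5}  [seen]
{q0,q1,q2,q3,q4,q5} --1--> {q0,q1,q3,q5}  [seen]
{q1,q2,q3,q4} --0--> {q0,q1,q2,q3,q4,q5}  [seen]
{q1,q2,q3,q4} --1--> {q0,q1,q3,q5}  [seen]
Reachable DFA states: {q0}, {q1}, {q0,q1,q5}, {q2}, {q1,q2,q3}, {q0,q1,q3,q5}, {q0,q1,q2,q3,q4,q5}, {q1,q2,q3,q4}.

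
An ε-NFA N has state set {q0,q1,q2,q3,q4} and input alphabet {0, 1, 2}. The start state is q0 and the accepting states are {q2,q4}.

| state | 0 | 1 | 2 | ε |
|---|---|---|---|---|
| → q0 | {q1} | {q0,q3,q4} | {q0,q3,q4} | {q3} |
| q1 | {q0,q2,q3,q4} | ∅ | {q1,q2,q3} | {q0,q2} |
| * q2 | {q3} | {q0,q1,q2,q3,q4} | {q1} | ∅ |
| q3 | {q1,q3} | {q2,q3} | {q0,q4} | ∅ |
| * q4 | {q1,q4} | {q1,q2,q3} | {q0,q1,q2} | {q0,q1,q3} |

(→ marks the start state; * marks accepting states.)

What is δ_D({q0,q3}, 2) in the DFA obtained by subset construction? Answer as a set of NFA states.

δ(q0,2) = {q0,q3,q4}; δ(q3,2) = {q0,q4}.
Union: {q0,q3,q4}.
ε-closure gives {q0,q1,q2,q3,q4}.

{q0,q1,q2,q3,q4}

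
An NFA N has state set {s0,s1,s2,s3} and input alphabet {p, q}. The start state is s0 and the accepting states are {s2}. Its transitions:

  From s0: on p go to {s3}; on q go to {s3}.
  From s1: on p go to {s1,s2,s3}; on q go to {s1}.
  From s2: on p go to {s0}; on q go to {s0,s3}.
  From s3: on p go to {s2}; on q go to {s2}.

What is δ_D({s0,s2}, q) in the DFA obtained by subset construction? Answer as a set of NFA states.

{s0,s3}

δ(s0,q) = {s3}; δ(s2,q) = {s0,s3}.
Union: {s0,s3}.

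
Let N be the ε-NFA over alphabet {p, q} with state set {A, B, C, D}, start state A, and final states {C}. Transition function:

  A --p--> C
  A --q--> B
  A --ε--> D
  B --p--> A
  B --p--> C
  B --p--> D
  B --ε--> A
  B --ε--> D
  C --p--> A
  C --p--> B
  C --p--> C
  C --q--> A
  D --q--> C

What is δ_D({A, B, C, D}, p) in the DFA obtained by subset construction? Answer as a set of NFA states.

δ(A,p) = {C}; δ(B,p) = {A, C, D}; δ(C,p) = {A, B, C}; δ(D,p) = ∅.
Union: {A, B, C, D}.

{A, B, C, D}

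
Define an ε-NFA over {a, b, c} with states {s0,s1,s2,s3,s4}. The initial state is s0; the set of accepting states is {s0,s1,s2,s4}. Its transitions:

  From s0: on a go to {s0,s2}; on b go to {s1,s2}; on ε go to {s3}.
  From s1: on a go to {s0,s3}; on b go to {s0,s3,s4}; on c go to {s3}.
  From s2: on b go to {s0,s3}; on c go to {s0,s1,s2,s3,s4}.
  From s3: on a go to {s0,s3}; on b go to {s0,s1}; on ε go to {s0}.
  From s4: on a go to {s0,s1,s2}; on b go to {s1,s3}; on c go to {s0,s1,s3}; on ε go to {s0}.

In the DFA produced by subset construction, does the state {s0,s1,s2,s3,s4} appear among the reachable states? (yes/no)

Start state of the DFA: {s0,s3} (ε-closure of the NFA start).
{s0,s3} --a--> {s0,s2,s3}  [new]
{s0,s3} --b--> {s0,s1,s2,s3}  [new]
{s0,s3} --c--> ∅  [new]
{s0,s2,s3} --a--> {s0,s2,s3}  [seen]
{s0,s2,s3} --b--> {s0,s1,s2,s3}  [seen]
{s0,s2,s3} --c--> {s0,s1,s2,s3,s4}  [new]
{s0,s1,s2,s3} --a--> {s0,s2,s3}  [seen]
{s0,s1,s2,s3} --b--> {s0,s1,s2,s3,s4}  [seen]
{s0,s1,s2,s3} --c--> {s0,s1,s2,s3,s4}  [seen]
∅ --a--> ∅  [seen]
∅ --b--> ∅  [seen]
∅ --c--> ∅  [seen]
{s0,s1,s2,s3,s4} --a--> {s0,s1,s2,s3}  [seen]
{s0,s1,s2,s3,s4} --b--> {s0,s1,s2,s3,s4}  [seen]
{s0,s1,s2,s3,s4} --c--> {s0,s1,s2,s3,s4}  [seen]
Reachable DFA states: {s0,s3}, {s0,s2,s3}, {s0,s1,s2,s3}, ∅, {s0,s1,s2,s3,s4}.
{s0,s1,s2,s3,s4} is among them.

yes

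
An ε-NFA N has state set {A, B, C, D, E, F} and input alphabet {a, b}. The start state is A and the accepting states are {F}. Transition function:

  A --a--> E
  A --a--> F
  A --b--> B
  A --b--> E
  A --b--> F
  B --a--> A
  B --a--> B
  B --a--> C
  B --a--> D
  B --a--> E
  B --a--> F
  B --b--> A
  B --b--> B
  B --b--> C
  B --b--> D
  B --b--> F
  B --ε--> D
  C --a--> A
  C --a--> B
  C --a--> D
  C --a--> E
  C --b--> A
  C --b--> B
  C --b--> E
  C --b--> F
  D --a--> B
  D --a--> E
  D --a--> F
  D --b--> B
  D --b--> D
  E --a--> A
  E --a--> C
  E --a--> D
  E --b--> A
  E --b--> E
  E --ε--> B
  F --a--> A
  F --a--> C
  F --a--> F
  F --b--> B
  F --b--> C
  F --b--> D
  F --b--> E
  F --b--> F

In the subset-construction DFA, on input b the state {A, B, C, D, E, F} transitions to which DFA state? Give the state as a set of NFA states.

δ(A,b) = {B, E, F}; δ(B,b) = {A, B, C, D, F}; δ(C,b) = {A, B, E, F}; δ(D,b) = {B, D}; δ(E,b) = {A, E}; δ(F,b) = {B, C, D, E, F}.
Union: {A, B, C, D, E, F}.

{A, B, C, D, E, F}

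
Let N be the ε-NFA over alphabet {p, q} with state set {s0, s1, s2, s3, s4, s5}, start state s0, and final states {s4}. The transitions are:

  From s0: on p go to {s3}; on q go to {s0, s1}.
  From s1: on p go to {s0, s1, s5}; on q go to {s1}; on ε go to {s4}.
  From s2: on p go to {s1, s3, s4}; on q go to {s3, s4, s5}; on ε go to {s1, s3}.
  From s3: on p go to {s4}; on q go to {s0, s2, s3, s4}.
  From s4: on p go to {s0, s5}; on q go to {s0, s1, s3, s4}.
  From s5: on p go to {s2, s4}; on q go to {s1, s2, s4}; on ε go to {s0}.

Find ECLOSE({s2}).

Begin with {s2}.
s2 →ε {s1, s3}; add s1, s3.
s1 →ε {s4}; add s4.
ε-closure = {s1, s2, s3, s4}.

{s1, s2, s3, s4}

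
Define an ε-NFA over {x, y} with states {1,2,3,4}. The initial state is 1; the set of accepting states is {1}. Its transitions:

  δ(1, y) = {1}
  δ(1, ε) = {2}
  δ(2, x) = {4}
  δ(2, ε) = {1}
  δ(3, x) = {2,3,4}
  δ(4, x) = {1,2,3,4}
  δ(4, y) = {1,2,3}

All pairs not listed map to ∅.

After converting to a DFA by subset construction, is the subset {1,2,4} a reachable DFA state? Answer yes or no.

Start state of the DFA: {1,2} (ε-closure of the NFA start).
{1,2} --x--> {4}  [new]
{1,2} --y--> {1,2}  [seen]
{4} --x--> {1,2,3,4}  [new]
{4} --y--> {1,2,3}  [new]
{1,2,3,4} --x--> {1,2,3,4}  [seen]
{1,2,3,4} --y--> {1,2,3}  [seen]
{1,2,3} --x--> {1,2,3,4}  [seen]
{1,2,3} --y--> {1,2}  [seen]
Reachable DFA states: {1,2}, {4}, {1,2,3,4}, {1,2,3}.
{1,2,4} is not among them.

no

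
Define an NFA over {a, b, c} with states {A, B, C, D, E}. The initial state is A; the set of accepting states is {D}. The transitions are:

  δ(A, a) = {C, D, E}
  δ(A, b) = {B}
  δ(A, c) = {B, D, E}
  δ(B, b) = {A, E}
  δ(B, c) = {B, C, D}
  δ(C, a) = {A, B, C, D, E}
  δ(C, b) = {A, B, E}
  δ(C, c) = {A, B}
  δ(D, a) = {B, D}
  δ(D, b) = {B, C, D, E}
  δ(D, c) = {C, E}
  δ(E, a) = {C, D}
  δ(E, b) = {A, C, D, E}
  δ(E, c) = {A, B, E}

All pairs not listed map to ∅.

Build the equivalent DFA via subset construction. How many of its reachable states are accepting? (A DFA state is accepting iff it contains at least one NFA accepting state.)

6

Start state of the DFA: {A}.
{A} --a--> {C, D, E}  [new]
{A} --b--> {B}  [new]
{A} --c--> {B, D, E}  [new]
{C, D, E} --a--> {A, B, C, D, E}  [new]
{C, D, E} --b--> {A, B, C, D, E}  [seen]
{C, D, E} --c--> {A, B, C, E}  [new]
{B} --a--> ∅  [new]
{B} --b--> {A, E}  [new]
{B} --c--> {B, C, D}  [new]
{B, D, E} --a--> {B, C, D}  [seen]
{B, D, E} --b--> {A, B, C, D, E}  [seen]
{B, D, E} --c--> {A, B, C, D, E}  [seen]
{A, B, C, D, E} --a--> {A, B, C, D, E}  [seen]
{A, B, C, D, E} --b--> {A, B, C, D, E}  [seen]
{A, B, C, D, E} --c--> {A, B, C, D, E}  [seen]
{A, B, C, E} --a--> {A, B, C, D, E}  [seen]
{A, B, C, E} --b--> {A, B, C, D, E}  [seen]
{A, B, C, E} --c--> {A, B, C, D, E}  [seen]
∅ --a--> ∅  [seen]
∅ --b--> ∅  [seen]
∅ --c--> ∅  [seen]
{A, E} --a--> {C, D, E}  [seen]
{A, E} --b--> {A, B, C, D, E}  [seen]
{A, E} --c--> {A, B, D, E}  [new]
{B, C, D} --a--> {A, B, C, D, E}  [seen]
{B, C, D} --b--> {A, B, C, D, E}  [seen]
{B, C, D} --c--> {A, B, C, D, E}  [seen]
{A, B, D, E} --a--> {B, C, D, E}  [new]
{A, B, D, E} --b--> {A, B, C, D, E}  [seen]
{A, B, D, E} --c--> {A, B, C, D, E}  [seen]
{B, C, D, E} --a--> {A, B, C, D, E}  [seen]
{B, C, D, E} --b--> {A, B, C, D, E}  [seen]
{B, C, D, E} --c--> {A, B, C, D, E}  [seen]
Reachable DFA states: {A}, {C, D, E}, {B}, {B, D, E}, {A, B, C, D, E}, {A, B, C, E}, ∅, {A, E}, {B, C, D}, {A, B, D, E}, {B, C, D, E}.
Accepting DFA states (contain an NFA accepting state): {C, D, E}, {B, D, E}, {A, B, C, D, E}, {B, C, D}, {A, B, D, E}, {B, C, D, E}.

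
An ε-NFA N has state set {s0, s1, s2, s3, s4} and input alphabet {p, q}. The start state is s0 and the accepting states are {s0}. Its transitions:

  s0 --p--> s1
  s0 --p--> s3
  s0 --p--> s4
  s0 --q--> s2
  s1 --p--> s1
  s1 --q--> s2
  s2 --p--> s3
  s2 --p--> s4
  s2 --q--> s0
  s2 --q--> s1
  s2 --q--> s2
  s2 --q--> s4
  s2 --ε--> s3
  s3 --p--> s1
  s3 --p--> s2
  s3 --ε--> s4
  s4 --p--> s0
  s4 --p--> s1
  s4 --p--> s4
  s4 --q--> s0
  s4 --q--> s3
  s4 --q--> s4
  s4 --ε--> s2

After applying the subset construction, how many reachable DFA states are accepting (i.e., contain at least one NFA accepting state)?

Start state of the DFA: {s0} (ε-closure of the NFA start).
{s0} --p--> {s1, s2, s3, s4}  [new]
{s0} --q--> {s2, s3, s4}  [new]
{s1, s2, s3, s4} --p--> {s0, s1, s2, s3, s4}  [new]
{s1, s2, s3, s4} --q--> {s0, s1, s2, s3, s4}  [seen]
{s2, s3, s4} --p--> {s0, s1, s2, s3, s4}  [seen]
{s2, s3, s4} --q--> {s0, s1, s2, s3, s4}  [seen]
{s0, s1, s2, s3, s4} --p--> {s0, s1, s2, s3, s4}  [seen]
{s0, s1, s2, s3, s4} --q--> {s0, s1, s2, s3, s4}  [seen]
Reachable DFA states: {s0}, {s1, s2, s3, s4}, {s2, s3, s4}, {s0, s1, s2, s3, s4}.
Accepting DFA states (contain an NFA accepting state): {s0}, {s0, s1, s2, s3, s4}.

2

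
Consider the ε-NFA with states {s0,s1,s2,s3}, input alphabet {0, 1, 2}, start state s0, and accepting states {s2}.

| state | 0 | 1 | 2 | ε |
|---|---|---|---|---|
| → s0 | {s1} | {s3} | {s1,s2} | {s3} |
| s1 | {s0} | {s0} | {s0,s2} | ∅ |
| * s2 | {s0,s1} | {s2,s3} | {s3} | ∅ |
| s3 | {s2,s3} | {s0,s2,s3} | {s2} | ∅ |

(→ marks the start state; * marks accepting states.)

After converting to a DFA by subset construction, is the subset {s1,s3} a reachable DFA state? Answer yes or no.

no

Start state of the DFA: {s0,s3} (ε-closure of the NFA start).
{s0,s3} --0--> {s1,s2,s3}  [new]
{s0,s3} --1--> {s0,s2,s3}  [new]
{s0,s3} --2--> {s1,s2}  [new]
{s1,s2,s3} --0--> {s0,s1,s2,s3}  [new]
{s1,s2,s3} --1--> {s0,s2,s3}  [seen]
{s1,s2,s3} --2--> {s0,s2,s3}  [seen]
{s0,s2,s3} --0--> {s0,s1,s2,s3}  [seen]
{s0,s2,s3} --1--> {s0,s2,s3}  [seen]
{s0,s2,s3} --2--> {s1,s2,s3}  [seen]
{s1,s2} --0--> {s0,s1,s3}  [new]
{s1,s2} --1--> {s0,s2,s3}  [seen]
{s1,s2} --2--> {s0,s2,s3}  [seen]
{s0,s1,s2,s3} --0--> {s0,s1,s2,s3}  [seen]
{s0,s1,s2,s3} --1--> {s0,s2,s3}  [seen]
{s0,s1,s2,s3} --2--> {s0,s1,s2,s3}  [seen]
{s0,s1,s3} --0--> {s0,s1,s2,s3}  [seen]
{s0,s1,s3} --1--> {s0,s2,s3}  [seen]
{s0,s1,s3} --2--> {s0,s1,s2,s3}  [seen]
Reachable DFA states: {s0,s3}, {s1,s2,s3}, {s0,s2,s3}, {s1,s2}, {s0,s1,s2,s3}, {s0,s1,s3}.
{s1,s3} is not among them.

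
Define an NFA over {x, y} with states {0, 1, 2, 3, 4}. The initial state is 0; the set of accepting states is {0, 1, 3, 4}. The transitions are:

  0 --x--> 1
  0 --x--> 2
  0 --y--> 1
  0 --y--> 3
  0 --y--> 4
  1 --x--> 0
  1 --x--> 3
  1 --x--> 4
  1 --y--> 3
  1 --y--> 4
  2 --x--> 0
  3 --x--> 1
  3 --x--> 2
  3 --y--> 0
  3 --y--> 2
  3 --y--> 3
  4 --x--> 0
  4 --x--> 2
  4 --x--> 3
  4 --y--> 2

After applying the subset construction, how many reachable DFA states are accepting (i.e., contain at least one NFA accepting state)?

10

Start state of the DFA: {0}.
{0} --x--> {1, 2}  [new]
{0} --y--> {1, 3, 4}  [new]
{1, 2} --x--> {0, 3, 4}  [new]
{1, 2} --y--> {3, 4}  [new]
{1, 3, 4} --x--> {0, 1, 2, 3, 4}  [new]
{1, 3, 4} --y--> {0, 2, 3, 4}  [new]
{0, 3, 4} --x--> {0, 1, 2, 3}  [new]
{0, 3, 4} --y--> {0, 1, 2, 3, 4}  [seen]
{3, 4} --x--> {0, 1, 2, 3}  [seen]
{3, 4} --y--> {0, 2, 3}  [new]
{0, 1, 2, 3, 4} --x--> {0, 1, 2, 3, 4}  [seen]
{0, 1, 2, 3, 4} --y--> {0, 1, 2, 3, 4}  [seen]
{0, 2, 3, 4} --x--> {0, 1, 2, 3}  [seen]
{0, 2, 3, 4} --y--> {0, 1, 2, 3, 4}  [seen]
{0, 1, 2, 3} --x--> {0, 1, 2, 3, 4}  [seen]
{0, 1, 2, 3} --y--> {0, 1, 2, 3, 4}  [seen]
{0, 2, 3} --x--> {0, 1, 2}  [new]
{0, 2, 3} --y--> {0, 1, 2, 3, 4}  [seen]
{0, 1, 2} --x--> {0, 1, 2, 3, 4}  [seen]
{0, 1, 2} --y--> {1, 3, 4}  [seen]
Reachable DFA states: {0}, {1, 2}, {1, 3, 4}, {0, 3, 4}, {3, 4}, {0, 1, 2, 3, 4}, {0, 2, 3, 4}, {0, 1, 2, 3}, {0, 2, 3}, {0, 1, 2}.
Accepting DFA states (contain an NFA accepting state): {0}, {1, 2}, {1, 3, 4}, {0, 3, 4}, {3, 4}, {0, 1, 2, 3, 4}, {0, 2, 3, 4}, {0, 1, 2, 3}, {0, 2, 3}, {0, 1, 2}.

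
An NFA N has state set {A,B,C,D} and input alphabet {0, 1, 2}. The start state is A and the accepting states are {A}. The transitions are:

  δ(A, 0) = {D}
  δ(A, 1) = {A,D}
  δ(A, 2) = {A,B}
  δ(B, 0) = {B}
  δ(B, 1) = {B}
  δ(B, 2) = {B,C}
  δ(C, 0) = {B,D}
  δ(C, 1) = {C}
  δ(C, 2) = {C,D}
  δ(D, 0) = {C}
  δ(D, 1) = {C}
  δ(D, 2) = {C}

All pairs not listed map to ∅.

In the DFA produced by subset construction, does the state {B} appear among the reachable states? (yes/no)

Start state of the DFA: {A}.
{A} --0--> {D}  [new]
{A} --1--> {A,D}  [new]
{A} --2--> {A,B}  [new]
{D} --0--> {C}  [new]
{D} --1--> {C}  [seen]
{D} --2--> {C}  [seen]
{A,D} --0--> {C,D}  [new]
{A,D} --1--> {A,C,D}  [new]
{A,D} --2--> {A,B,C}  [new]
{A,B} --0--> {B,D}  [new]
{A,B} --1--> {A,B,D}  [new]
{A,B} --2--> {A,B,C}  [seen]
{C} --0--> {B,D}  [seen]
{C} --1--> {C}  [seen]
{C} --2--> {C,D}  [seen]
{C,D} --0--> {B,C,D}  [new]
{C,D} --1--> {C}  [seen]
{C,D} --2--> {C,D}  [seen]
{A,C,D} --0--> {B,C,D}  [seen]
{A,C,D} --1--> {A,C,D}  [seen]
{A,C,D} --2--> {A,B,C,D}  [new]
{A,B,C} --0--> {B,D}  [seen]
{A,B,C} --1--> {A,B,C,D}  [seen]
{A,B,C} --2--> {A,B,C,D}  [seen]
{B,D} --0--> {B,C}  [new]
{B,D} --1--> {B,C}  [seen]
{B,D} --2--> {B,C}  [seen]
{A,B,D} --0--> {B,C,D}  [seen]
{A,B,D} --1--> {A,B,C,D}  [seen]
{A,B,D} --2--> {A,B,C}  [seen]
{B,C,D} --0--> {B,C,D}  [seen]
{B,C,D} --1--> {B,C}  [seen]
{B,C,D} --2--> {B,C,D}  [seen]
{A,B,C,D} --0--> {B,C,D}  [seen]
{A,B,C,D} --1--> {A,B,C,D}  [seen]
{A,B,C,D} --2--> {A,B,C,D}  [seen]
{B,C} --0--> {B,D}  [seen]
{B,C} --1--> {B,C}  [seen]
{B,C} --2--> {B,C,D}  [seen]
Reachable DFA states: {A}, {D}, {A,D}, {A,B}, {C}, {C,D}, {A,C,D}, {A,B,C}, {B,D}, {A,B,D}, {B,C,D}, {A,B,C,D}, {B,C}.
{B} is not among them.

no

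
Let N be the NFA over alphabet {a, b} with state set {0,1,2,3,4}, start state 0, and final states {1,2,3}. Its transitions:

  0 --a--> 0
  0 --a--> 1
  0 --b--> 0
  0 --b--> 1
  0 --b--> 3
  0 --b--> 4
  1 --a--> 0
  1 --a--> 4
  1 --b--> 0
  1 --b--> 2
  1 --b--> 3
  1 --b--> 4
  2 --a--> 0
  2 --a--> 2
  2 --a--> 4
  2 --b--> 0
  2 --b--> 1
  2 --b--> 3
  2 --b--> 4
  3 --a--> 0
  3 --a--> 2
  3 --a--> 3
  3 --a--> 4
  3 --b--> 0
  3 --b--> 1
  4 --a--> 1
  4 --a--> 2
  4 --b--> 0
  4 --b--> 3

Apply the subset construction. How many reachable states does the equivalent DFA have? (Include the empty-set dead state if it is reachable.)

Start state of the DFA: {0}.
{0} --a--> {0,1}  [new]
{0} --b--> {0,1,3,4}  [new]
{0,1} --a--> {0,1,4}  [new]
{0,1} --b--> {0,1,2,3,4}  [new]
{0,1,3,4} --a--> {0,1,2,3,4}  [seen]
{0,1,3,4} --b--> {0,1,2,3,4}  [seen]
{0,1,4} --a--> {0,1,2,4}  [new]
{0,1,4} --b--> {0,1,2,3,4}  [seen]
{0,1,2,3,4} --a--> {0,1,2,3,4}  [seen]
{0,1,2,3,4} --b--> {0,1,2,3,4}  [seen]
{0,1,2,4} --a--> {0,1,2,4}  [seen]
{0,1,2,4} --b--> {0,1,2,3,4}  [seen]
Reachable DFA states: {0}, {0,1}, {0,1,3,4}, {0,1,4}, {0,1,2,3,4}, {0,1,2,4}.

6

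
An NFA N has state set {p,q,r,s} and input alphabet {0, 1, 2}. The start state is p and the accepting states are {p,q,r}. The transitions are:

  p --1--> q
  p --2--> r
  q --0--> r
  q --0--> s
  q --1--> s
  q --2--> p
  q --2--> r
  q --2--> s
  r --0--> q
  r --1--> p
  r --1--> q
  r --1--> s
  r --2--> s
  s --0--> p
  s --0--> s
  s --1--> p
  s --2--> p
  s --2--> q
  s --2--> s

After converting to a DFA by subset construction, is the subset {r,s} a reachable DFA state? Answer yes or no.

Start state of the DFA: {p}.
{p} --0--> ∅  [new]
{p} --1--> {q}  [new]
{p} --2--> {r}  [new]
∅ --0--> ∅  [seen]
∅ --1--> ∅  [seen]
∅ --2--> ∅  [seen]
{q} --0--> {r,s}  [new]
{q} --1--> {s}  [new]
{q} --2--> {p,r,s}  [new]
{r} --0--> {q}  [seen]
{r} --1--> {p,q,s}  [new]
{r} --2--> {s}  [seen]
{r,s} --0--> {p,q,s}  [seen]
{r,s} --1--> {p,q,s}  [seen]
{r,s} --2--> {p,q,s}  [seen]
{s} --0--> {p,s}  [new]
{s} --1--> {p}  [seen]
{s} --2--> {p,q,s}  [seen]
{p,r,s} --0--> {p,q,s}  [seen]
{p,r,s} --1--> {p,q,s}  [seen]
{p,r,s} --2--> {p,q,r,s}  [new]
{p,q,s} --0--> {p,r,s}  [seen]
{p,q,s} --1--> {p,q,s}  [seen]
{p,q,s} --2--> {p,q,r,s}  [seen]
{p,s} --0--> {p,s}  [seen]
{p,s} --1--> {p,q}  [new]
{p,s} --2--> {p,q,r,s}  [seen]
{p,q,r,s} --0--> {p,q,r,s}  [seen]
{p,q,r,s} --1--> {p,q,s}  [seen]
{p,q,r,s} --2--> {p,q,r,s}  [seen]
{p,q} --0--> {r,s}  [seen]
{p,q} --1--> {q,s}  [new]
{p,q} --2--> {p,r,s}  [seen]
{q,s} --0--> {p,r,s}  [seen]
{q,s} --1--> {p,s}  [seen]
{q,s} --2--> {p,q,r,s}  [seen]
Reachable DFA states: {p}, ∅, {q}, {r}, {r,s}, {s}, {p,r,s}, {p,q,s}, {p,s}, {p,q,r,s}, {p,q}, {q,s}.
{r,s} is among them.

yes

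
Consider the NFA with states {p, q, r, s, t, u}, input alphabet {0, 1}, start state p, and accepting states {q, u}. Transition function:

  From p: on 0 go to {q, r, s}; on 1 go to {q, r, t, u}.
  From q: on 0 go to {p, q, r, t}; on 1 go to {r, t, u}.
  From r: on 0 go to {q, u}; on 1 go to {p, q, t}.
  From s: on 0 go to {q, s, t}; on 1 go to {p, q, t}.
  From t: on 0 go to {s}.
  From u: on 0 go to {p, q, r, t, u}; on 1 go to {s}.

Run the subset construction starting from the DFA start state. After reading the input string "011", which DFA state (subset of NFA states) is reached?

Start: {p}.
δ(p,0) = {q, r, s}.
Union: {q, r, s}.
After 0: {q, r, s}.
δ(q,1) = {r, t, u}; δ(r,1) = {p, q, t}; δ(s,1) = {p, q, t}.
Union: {p, q, r, t, u}.
After 1: {p, q, r, t, u}.
δ(p,1) = {q, r, t, u}; δ(q,1) = {r, t, u}; δ(r,1) = {p, q, t}; δ(t,1) = ∅; δ(u,1) = {s}.
Union: {p, q, r, s, t, u}.
After 1: {p, q, r, s, t, u}.

{p, q, r, s, t, u}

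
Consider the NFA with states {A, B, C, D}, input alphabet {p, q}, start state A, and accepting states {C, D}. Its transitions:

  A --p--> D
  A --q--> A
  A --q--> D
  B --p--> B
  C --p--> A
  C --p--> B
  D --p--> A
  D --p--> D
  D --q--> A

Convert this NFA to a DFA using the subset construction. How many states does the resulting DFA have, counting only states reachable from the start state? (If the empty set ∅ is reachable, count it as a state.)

3

Start state of the DFA: {A}.
{A} --p--> {D}  [new]
{A} --q--> {A, D}  [new]
{D} --p--> {A, D}  [seen]
{D} --q--> {A}  [seen]
{A, D} --p--> {A, D}  [seen]
{A, D} --q--> {A, D}  [seen]
Reachable DFA states: {A}, {D}, {A, D}.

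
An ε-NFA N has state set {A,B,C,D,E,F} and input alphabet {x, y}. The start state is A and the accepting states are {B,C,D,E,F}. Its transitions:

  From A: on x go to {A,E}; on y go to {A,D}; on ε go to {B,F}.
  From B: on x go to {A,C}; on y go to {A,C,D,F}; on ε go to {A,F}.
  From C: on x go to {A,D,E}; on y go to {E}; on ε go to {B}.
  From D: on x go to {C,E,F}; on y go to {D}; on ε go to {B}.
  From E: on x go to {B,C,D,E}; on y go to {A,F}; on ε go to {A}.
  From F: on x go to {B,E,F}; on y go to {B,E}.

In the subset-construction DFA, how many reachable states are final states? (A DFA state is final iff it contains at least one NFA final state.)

3

Start state of the DFA: {A,B,F} (ε-closure of the NFA start).
{A,B,F} --x--> {A,B,C,E,F}  [new]
{A,B,F} --y--> {A,B,C,D,E,F}  [new]
{A,B,C,E,F} --x--> {A,B,C,D,E,F}  [seen]
{A,B,C,E,F} --y--> {A,B,C,D,E,F}  [seen]
{A,B,C,D,E,F} --x--> {A,B,C,D,E,F}  [seen]
{A,B,C,D,E,F} --y--> {A,B,C,D,E,F}  [seen]
Reachable DFA states: {A,B,F}, {A,B,C,E,F}, {A,B,C,D,E,F}.
Accepting DFA states (contain an NFA accepting state): {A,B,F}, {A,B,C,E,F}, {A,B,C,D,E,F}.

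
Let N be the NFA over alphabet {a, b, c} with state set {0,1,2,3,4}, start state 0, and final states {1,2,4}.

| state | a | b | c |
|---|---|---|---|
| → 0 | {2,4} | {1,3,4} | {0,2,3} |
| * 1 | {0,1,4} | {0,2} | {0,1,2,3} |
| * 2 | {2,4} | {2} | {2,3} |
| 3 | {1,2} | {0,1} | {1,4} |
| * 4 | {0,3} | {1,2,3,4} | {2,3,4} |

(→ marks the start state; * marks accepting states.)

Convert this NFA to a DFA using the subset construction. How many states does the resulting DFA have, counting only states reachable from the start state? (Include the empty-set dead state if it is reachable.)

Start state of the DFA: {0}.
{0} --a--> {2,4}  [new]
{0} --b--> {1,3,4}  [new]
{0} --c--> {0,2,3}  [new]
{2,4} --a--> {0,2,3,4}  [new]
{2,4} --b--> {1,2,3,4}  [new]
{2,4} --c--> {2,3,4}  [new]
{1,3,4} --a--> {0,1,2,3,4}  [new]
{1,3,4} --b--> {0,1,2,3,4}  [seen]
{1,3,4} --c--> {0,1,2,3,4}  [seen]
{0,2,3} --a--> {1,2,4}  [new]
{0,2,3} --b--> {0,1,2,3,4}  [seen]
{0,2,3} --c--> {0,1,2,3,4}  [seen]
{0,2,3,4} --a--> {0,1,2,3,4}  [seen]
{0,2,3,4} --b--> {0,1,2,3,4}  [seen]
{0,2,3,4} --c--> {0,1,2,3,4}  [seen]
{1,2,3,4} --a--> {0,1,2,3,4}  [seen]
{1,2,3,4} --b--> {0,1,2,3,4}  [seen]
{1,2,3,4} --c--> {0,1,2,3,4}  [seen]
{2,3,4} --a--> {0,1,2,3,4}  [seen]
{2,3,4} --b--> {0,1,2,3,4}  [seen]
{2,3,4} --c--> {1,2,3,4}  [seen]
{0,1,2,3,4} --a--> {0,1,2,3,4}  [seen]
{0,1,2,3,4} --b--> {0,1,2,3,4}  [seen]
{0,1,2,3,4} --c--> {0,1,2,3,4}  [seen]
{1,2,4} --a--> {0,1,2,3,4}  [seen]
{1,2,4} --b--> {0,1,2,3,4}  [seen]
{1,2,4} --c--> {0,1,2,3,4}  [seen]
Reachable DFA states: {0}, {2,4}, {1,3,4}, {0,2,3}, {0,2,3,4}, {1,2,3,4}, {2,3,4}, {0,1,2,3,4}, {1,2,4}.

9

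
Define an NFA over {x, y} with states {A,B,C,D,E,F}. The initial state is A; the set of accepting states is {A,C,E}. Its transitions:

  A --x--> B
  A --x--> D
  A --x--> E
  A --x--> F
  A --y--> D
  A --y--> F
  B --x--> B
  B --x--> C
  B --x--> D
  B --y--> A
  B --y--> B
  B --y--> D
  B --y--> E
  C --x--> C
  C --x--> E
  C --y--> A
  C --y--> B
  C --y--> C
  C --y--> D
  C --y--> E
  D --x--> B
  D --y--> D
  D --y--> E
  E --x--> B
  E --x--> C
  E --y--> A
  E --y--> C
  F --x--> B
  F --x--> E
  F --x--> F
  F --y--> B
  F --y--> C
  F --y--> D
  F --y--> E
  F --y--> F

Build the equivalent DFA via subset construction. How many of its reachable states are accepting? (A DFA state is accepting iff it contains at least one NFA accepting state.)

Start state of the DFA: {A}.
{A} --x--> {B,D,E,F}  [new]
{A} --y--> {D,F}  [new]
{B,D,E,F} --x--> {B,C,D,E,F}  [new]
{B,D,E,F} --y--> {A,B,C,D,E,F}  [new]
{D,F} --x--> {B,E,F}  [new]
{D,F} --y--> {B,C,D,E,F}  [seen]
{B,C,D,E,F} --x--> {B,C,D,E,F}  [seen]
{B,C,D,E,F} --y--> {A,B,C,D,E,F}  [seen]
{A,B,C,D,E,F} --x--> {B,C,D,E,F}  [seen]
{A,B,C,D,E,F} --y--> {A,B,C,D,E,F}  [seen]
{B,E,F} --x--> {B,C,D,E,F}  [seen]
{B,E,F} --y--> {A,B,C,D,E,F}  [seen]
Reachable DFA states: {A}, {B,D,E,F}, {D,F}, {B,C,D,E,F}, {A,B,C,D,E,F}, {B,E,F}.
Accepting DFA states (contain an NFA accepting state): {A}, {B,D,E,F}, {B,C,D,E,F}, {A,B,C,D,E,F}, {B,E,F}.

5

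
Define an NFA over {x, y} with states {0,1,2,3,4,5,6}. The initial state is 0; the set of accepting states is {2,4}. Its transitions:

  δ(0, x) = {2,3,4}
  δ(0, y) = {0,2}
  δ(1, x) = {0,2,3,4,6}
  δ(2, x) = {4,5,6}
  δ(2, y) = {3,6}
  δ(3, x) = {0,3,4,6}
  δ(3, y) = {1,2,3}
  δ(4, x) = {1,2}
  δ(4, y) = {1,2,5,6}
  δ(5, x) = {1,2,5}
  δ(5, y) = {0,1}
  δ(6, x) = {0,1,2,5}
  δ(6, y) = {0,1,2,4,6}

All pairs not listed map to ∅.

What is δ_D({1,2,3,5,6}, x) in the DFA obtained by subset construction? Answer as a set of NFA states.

δ(1,x) = {0,2,3,4,6}; δ(2,x) = {4,5,6}; δ(3,x) = {0,3,4,6}; δ(5,x) = {1,2,5}; δ(6,x) = {0,1,2,5}.
Union: {0,1,2,3,4,5,6}.

{0,1,2,3,4,5,6}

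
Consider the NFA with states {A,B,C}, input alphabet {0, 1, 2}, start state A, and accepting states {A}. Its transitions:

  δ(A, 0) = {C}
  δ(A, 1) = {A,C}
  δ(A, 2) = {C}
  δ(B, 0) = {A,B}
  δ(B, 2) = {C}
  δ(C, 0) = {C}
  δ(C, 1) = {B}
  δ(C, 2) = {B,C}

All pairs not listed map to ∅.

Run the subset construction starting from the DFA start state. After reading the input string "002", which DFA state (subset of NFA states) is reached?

Start: {A}.
δ(A,0) = {C}.
Union: {C}.
After 0: {C}.
δ(C,0) = {C}.
Union: {C}.
After 0: {C}.
δ(C,2) = {B,C}.
Union: {B,C}.
After 2: {B,C}.

{B,C}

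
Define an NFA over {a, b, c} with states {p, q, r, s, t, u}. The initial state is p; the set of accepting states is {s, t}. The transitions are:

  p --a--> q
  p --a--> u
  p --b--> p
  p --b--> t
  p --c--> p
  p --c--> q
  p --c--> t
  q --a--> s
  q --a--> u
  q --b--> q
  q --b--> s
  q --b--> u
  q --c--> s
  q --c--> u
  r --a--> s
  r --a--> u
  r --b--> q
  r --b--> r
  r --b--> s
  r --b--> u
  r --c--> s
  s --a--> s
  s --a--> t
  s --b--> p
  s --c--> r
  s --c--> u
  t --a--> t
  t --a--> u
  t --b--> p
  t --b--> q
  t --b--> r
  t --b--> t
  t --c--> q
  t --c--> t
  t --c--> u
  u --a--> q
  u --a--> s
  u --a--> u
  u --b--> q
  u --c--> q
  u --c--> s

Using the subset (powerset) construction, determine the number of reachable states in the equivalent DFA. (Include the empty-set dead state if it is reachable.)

15

Start state of the DFA: {p}.
{p} --a--> {q, u}  [new]
{p} --b--> {p, t}  [new]
{p} --c--> {p, q, t}  [new]
{q, u} --a--> {q, s, u}  [new]
{q, u} --b--> {q, s, u}  [seen]
{q, u} --c--> {q, s, u}  [seen]
{p, t} --a--> {q, t, u}  [new]
{p, t} --b--> {p, q, r, t}  [new]
{p, t} --c--> {p, q, t, u}  [new]
{p, q, t} --a--> {q, s, t, u}  [new]
{p, q, t} --b--> {p, q, r, s, t, u}  [new]
{p, q, t} --c--> {p, q, s, t, u}  [new]
{q, s, u} --a--> {q, s, t, u}  [seen]
{q, s, u} --b--> {p, q, s, u}  [new]
{q, s, u} --c--> {q, r, s, u}  [new]
{q, t, u} --a--> {q, s, t, u}  [seen]
{q, t, u} --b--> {p, q, r, s, t, u}  [seen]
{q, t, u} --c--> {q, s, t, u}  [seen]
{p, q, r, t} --a--> {q, s, t, u}  [seen]
{p, q, r, t} --b--> {p, q, r, s, t, u}  [seen]
{p, q, r, t} --c--> {p, q, s, t, u}  [seen]
{p, q, t, u} --a--> {q, s, t, u}  [seen]
{p, q, t, u} --b--> {p, q, r, s, t, u}  [seen]
{p, q, t, u} --c--> {p, q, s, t, u}  [seen]
{q, s, t, u} --a--> {q, s, t, u}  [seen]
{q, s, t, u} --b--> {p, q, r, s, t, u}  [seen]
{q, s, t, u} --c--> {q, r, s, t, u}  [new]
{p, q, r, s, t, u} --a--> {q, s, t, u}  [seen]
{p, q, r, s, t, u} --b--> {p, q, r, s, t, u}  [seen]
{p, q, r, s, t, u} --c--> {p, q, r, s, t, u}  [seen]
{p, q, s, t, u} --a--> {q, s, t, u}  [seen]
{p, q, s, t, u} --b--> {p, q, r, s, t, u}  [seen]
{p, q, s, t, u} --c--> {p, q, r, s, t, u}  [seen]
{p, q, s, u} --a--> {q, s, t, u}  [seen]
{p, q, s, u} --b--> {p, q, s, t, u}  [seen]
{p, q, s, u} --c--> {p, q, r, s, t, u}  [seen]
{q, r, s, u} --a--> {q, s, t, u}  [seen]
{q, r, s, u} --b--> {p, q, r, s, u}  [new]
{q, r, s, u} --c--> {q, r, s, u}  [seen]
{q, r, s, t, u} --a--> {q, s, t, u}  [seen]
{q, r, s, t, u} --b--> {p, q, r, s, t, u}  [seen]
{q, r, s, t, u} --c--> {q, r, s, t, u}  [seen]
{p, q, r, s, u} --a--> {q, s, t, u}  [seen]
{p, q, r, s, u} --b--> {p, q, r, s, t, u}  [seen]
{p, q, r, s, u} --c--> {p, q, r, s, t, u}  [seen]
Reachable DFA states: {p}, {q, u}, {p, t}, {p, q, t}, {q, s, u}, {q, t, u}, {p, q, r, t}, {p, q, t, u}, {q, s, t, u}, {p, q, r, s, t, u}, {p, q, s, t, u}, {p, q, s, u}, {q, r, s, u}, {q, r, s, t, u}, {p, q, r, s, u}.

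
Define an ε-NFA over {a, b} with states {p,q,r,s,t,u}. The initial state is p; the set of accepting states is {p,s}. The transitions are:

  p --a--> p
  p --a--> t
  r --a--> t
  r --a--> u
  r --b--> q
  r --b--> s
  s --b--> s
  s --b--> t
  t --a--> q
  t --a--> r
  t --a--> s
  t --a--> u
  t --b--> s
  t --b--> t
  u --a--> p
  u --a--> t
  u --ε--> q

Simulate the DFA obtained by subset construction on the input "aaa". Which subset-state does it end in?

{p,q,r,s,t,u}

Start: {p}.
δ(p,a) = {p,t}.
Union: {p,t}.
After a: {p,t}.
δ(p,a) = {p,t}; δ(t,a) = {q,r,s,u}.
Union: {p,q,r,s,t,u}.
After a: {p,q,r,s,t,u}.
δ(p,a) = {p,t}; δ(q,a) = ∅; δ(r,a) = {t,u}; δ(s,a) = ∅; δ(t,a) = {q,r,s,u}; δ(u,a) = {p,t}.
Union: {p,q,r,s,t,u}.
After a: {p,q,r,s,t,u}.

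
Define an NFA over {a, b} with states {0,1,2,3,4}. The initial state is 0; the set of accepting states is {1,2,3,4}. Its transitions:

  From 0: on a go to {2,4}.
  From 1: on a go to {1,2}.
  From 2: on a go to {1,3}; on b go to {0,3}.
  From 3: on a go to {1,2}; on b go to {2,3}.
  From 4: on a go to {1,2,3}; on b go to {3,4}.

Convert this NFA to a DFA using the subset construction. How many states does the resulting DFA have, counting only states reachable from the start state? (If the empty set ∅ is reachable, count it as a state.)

Start state of the DFA: {0}.
{0} --a--> {2,4}  [new]
{0} --b--> ∅  [new]
{2,4} --a--> {1,2,3}  [new]
{2,4} --b--> {0,3,4}  [new]
∅ --a--> ∅  [seen]
∅ --b--> ∅  [seen]
{1,2,3} --a--> {1,2,3}  [seen]
{1,2,3} --b--> {0,2,3}  [new]
{0,3,4} --a--> {1,2,3,4}  [new]
{0,3,4} --b--> {2,3,4}  [new]
{0,2,3} --a--> {1,2,3,4}  [seen]
{0,2,3} --b--> {0,2,3}  [seen]
{1,2,3,4} --a--> {1,2,3}  [seen]
{1,2,3,4} --b--> {0,2,3,4}  [new]
{2,3,4} --a--> {1,2,3}  [seen]
{2,3,4} --b--> {0,2,3,4}  [seen]
{0,2,3,4} --a--> {1,2,3,4}  [seen]
{0,2,3,4} --b--> {0,2,3,4}  [seen]
Reachable DFA states: {0}, {2,4}, ∅, {1,2,3}, {0,3,4}, {0,2,3}, {1,2,3,4}, {2,3,4}, {0,2,3,4}.

9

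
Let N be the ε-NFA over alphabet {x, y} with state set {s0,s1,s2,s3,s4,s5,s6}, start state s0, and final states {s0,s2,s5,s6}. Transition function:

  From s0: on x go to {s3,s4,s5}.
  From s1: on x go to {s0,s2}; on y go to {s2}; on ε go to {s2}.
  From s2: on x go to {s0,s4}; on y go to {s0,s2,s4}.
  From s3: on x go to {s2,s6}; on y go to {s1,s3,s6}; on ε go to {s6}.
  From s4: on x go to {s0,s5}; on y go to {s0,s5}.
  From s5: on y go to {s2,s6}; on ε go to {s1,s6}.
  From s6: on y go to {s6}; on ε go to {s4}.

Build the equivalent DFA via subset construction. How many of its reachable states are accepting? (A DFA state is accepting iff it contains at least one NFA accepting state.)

Start state of the DFA: {s0} (ε-closure of the NFA start).
{s0} --x--> {s1,s2,s3,s4,s5,s6}  [new]
{s0} --y--> ∅  [new]
{s1,s2,s3,s4,s5,s6} --x--> {s0,s1,s2,s4,s5,s6}  [new]
{s1,s2,s3,s4,s5,s6} --y--> {s0,s1,s2,s3,s4,s5,s6}  [new]
∅ --x--> ∅  [seen]
∅ --y--> ∅  [seen]
{s0,s1,s2,s4,s5,s6} --x--> {s0,s1,s2,s3,s4,s5,s6}  [seen]
{s0,s1,s2,s4,s5,s6} --y--> {s0,s1,s2,s4,s5,s6}  [seen]
{s0,s1,s2,s3,s4,s5,s6} --x--> {s0,s1,s2,s3,s4,s5,s6}  [seen]
{s0,s1,s2,s3,s4,s5,s6} --y--> {s0,s1,s2,s3,s4,s5,s6}  [seen]
Reachable DFA states: {s0}, {s1,s2,s3,s4,s5,s6}, ∅, {s0,s1,s2,s4,s5,s6}, {s0,s1,s2,s3,s4,s5,s6}.
Accepting DFA states (contain an NFA accepting state): {s0}, {s1,s2,s3,s4,s5,s6}, {s0,s1,s2,s4,s5,s6}, {s0,s1,s2,s3,s4,s5,s6}.

4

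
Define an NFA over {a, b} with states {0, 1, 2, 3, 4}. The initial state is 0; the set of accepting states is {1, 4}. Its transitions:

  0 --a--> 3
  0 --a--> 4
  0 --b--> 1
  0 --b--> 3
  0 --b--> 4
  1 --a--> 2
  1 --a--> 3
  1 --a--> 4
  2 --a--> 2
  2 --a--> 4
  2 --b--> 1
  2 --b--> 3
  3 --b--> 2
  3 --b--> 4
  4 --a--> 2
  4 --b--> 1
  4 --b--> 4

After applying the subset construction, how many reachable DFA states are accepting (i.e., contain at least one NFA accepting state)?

Start state of the DFA: {0}.
{0} --a--> {3, 4}  [new]
{0} --b--> {1, 3, 4}  [new]
{3, 4} --a--> {2}  [new]
{3, 4} --b--> {1, 2, 4}  [new]
{1, 3, 4} --a--> {2, 3, 4}  [new]
{1, 3, 4} --b--> {1, 2, 4}  [seen]
{2} --a--> {2, 4}  [new]
{2} --b--> {1, 3}  [new]
{1, 2, 4} --a--> {2, 3, 4}  [seen]
{1, 2, 4} --b--> {1, 3, 4}  [seen]
{2, 3, 4} --a--> {2, 4}  [seen]
{2, 3, 4} --b--> {1, 2, 3, 4}  [new]
{2, 4} --a--> {2, 4}  [seen]
{2, 4} --b--> {1, 3, 4}  [seen]
{1, 3} --a--> {2, 3, 4}  [seen]
{1, 3} --b--> {2, 4}  [seen]
{1, 2, 3, 4} --a--> {2, 3, 4}  [seen]
{1, 2, 3, 4} --b--> {1, 2, 3, 4}  [seen]
Reachable DFA states: {0}, {3, 4}, {1, 3, 4}, {2}, {1, 2, 4}, {2, 3, 4}, {2, 4}, {1, 3}, {1, 2, 3, 4}.
Accepting DFA states (contain an NFA accepting state): {3, 4}, {1, 3, 4}, {1, 2, 4}, {2, 3, 4}, {2, 4}, {1, 3}, {1, 2, 3, 4}.

7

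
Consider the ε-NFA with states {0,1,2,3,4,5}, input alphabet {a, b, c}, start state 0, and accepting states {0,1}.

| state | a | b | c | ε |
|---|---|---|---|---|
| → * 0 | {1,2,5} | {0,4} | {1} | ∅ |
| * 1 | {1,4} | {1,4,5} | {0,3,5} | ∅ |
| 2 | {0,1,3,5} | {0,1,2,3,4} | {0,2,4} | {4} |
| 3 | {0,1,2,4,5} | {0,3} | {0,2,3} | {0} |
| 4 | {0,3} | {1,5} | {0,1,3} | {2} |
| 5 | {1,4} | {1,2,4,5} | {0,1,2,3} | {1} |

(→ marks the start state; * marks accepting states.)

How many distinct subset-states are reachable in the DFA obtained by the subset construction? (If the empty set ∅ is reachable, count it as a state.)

Start state of the DFA: {0} (ε-closure of the NFA start).
{0} --a--> {1,2,4,5}  [new]
{0} --b--> {0,2,4}  [new]
{0} --c--> {1}  [new]
{1,2,4,5} --a--> {0,1,2,3,4,5}  [new]
{1,2,4,5} --b--> {0,1,2,3,4,5}  [seen]
{1,2,4,5} --c--> {0,1,2,3,4,5}  [seen]
{0,2,4} --a--> {0,1,2,3,4,5}  [seen]
{0,2,4} --b--> {0,1,2,3,4,5}  [seen]
{0,2,4} --c--> {0,1,2,3,4}  [new]
{1} --a--> {1,2,4}  [new]
{1} --b--> {1,2,4,5}  [seen]
{1} --c--> {0,1,3,5}  [new]
{0,1,2,3,4,5} --a--> {0,1,2,3,4,5}  [seen]
{0,1,2,3,4,5} --b--> {0,1,2,3,4,5}  [seen]
{0,1,2,3,4,5} --c--> {0,1,2,3,4,5}  [seen]
{0,1,2,3,4} --a--> {0,1,2,3,4,5}  [seen]
{0,1,2,3,4} --b--> {0,1,2,3,4,5}  [seen]
{0,1,2,3,4} --c--> {0,1,2,3,4,5}  [seen]
{1,2,4} --a--> {0,1,2,3,4,5}  [seen]
{1,2,4} --b--> {0,1,2,3,4,5}  [seen]
{1,2,4} --c--> {0,1,2,3,4,5}  [seen]
{0,1,3,5} --a--> {0,1,2,4,5}  [new]
{0,1,3,5} --b--> {0,1,2,3,4,5}  [seen]
{0,1,3,5} --c--> {0,1,2,3,4,5}  [seen]
{0,1,2,4,5} --a--> {0,1,2,3,4,5}  [seen]
{0,1,2,4,5} --b--> {0,1,2,3,4,5}  [seen]
{0,1,2,4,5} --c--> {0,1,2,3,4,5}  [seen]
Reachable DFA states: {0}, {1,2,4,5}, {0,2,4}, {1}, {0,1,2,3,4,5}, {0,1,2,3,4}, {1,2,4}, {0,1,3,5}, {0,1,2,4,5}.

9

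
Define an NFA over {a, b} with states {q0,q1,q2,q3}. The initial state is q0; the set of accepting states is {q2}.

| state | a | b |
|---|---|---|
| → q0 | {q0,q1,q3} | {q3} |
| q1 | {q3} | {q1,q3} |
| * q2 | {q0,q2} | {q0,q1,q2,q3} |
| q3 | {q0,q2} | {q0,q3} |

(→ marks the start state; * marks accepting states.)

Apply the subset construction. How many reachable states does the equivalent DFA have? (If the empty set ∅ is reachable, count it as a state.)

6

Start state of the DFA: {q0}.
{q0} --a--> {q0,q1,q3}  [new]
{q0} --b--> {q3}  [new]
{q0,q1,q3} --a--> {q0,q1,q2,q3}  [new]
{q0,q1,q3} --b--> {q0,q1,q3}  [seen]
{q3} --a--> {q0,q2}  [new]
{q3} --b--> {q0,q3}  [new]
{q0,q1,q2,q3} --a--> {q0,q1,q2,q3}  [seen]
{q0,q1,q2,q3} --b--> {q0,q1,q2,q3}  [seen]
{q0,q2} --a--> {q0,q1,q2,q3}  [seen]
{q0,q2} --b--> {q0,q1,q2,q3}  [seen]
{q0,q3} --a--> {q0,q1,q2,q3}  [seen]
{q0,q3} --b--> {q0,q3}  [seen]
Reachable DFA states: {q0}, {q0,q1,q3}, {q3}, {q0,q1,q2,q3}, {q0,q2}, {q0,q3}.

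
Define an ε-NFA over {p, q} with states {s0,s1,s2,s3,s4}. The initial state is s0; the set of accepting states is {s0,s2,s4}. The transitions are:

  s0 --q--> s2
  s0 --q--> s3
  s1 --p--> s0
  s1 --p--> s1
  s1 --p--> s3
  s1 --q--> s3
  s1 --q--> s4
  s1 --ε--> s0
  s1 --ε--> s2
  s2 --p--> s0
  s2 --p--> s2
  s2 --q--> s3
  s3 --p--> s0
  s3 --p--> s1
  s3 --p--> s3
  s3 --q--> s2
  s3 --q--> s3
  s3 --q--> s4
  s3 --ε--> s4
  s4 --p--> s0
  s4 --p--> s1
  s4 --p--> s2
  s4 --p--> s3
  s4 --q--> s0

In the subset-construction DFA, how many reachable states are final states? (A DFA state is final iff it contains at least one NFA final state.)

4

Start state of the DFA: {s0} (ε-closure of the NFA start).
{s0} --p--> ∅  [new]
{s0} --q--> {s2,s3,s4}  [new]
∅ --p--> ∅  [seen]
∅ --q--> ∅  [seen]
{s2,s3,s4} --p--> {s0,s1,s2,s3,s4}  [new]
{s2,s3,s4} --q--> {s0,s2,s3,s4}  [new]
{s0,s1,s2,s3,s4} --p--> {s0,s1,s2,s3,s4}  [seen]
{s0,s1,s2,s3,s4} --q--> {s0,s2,s3,s4}  [seen]
{s0,s2,s3,s4} --p--> {s0,s1,s2,s3,s4}  [seen]
{s0,s2,s3,s4} --q--> {s0,s2,s3,s4}  [seen]
Reachable DFA states: {s0}, ∅, {s2,s3,s4}, {s0,s1,s2,s3,s4}, {s0,s2,s3,s4}.
Accepting DFA states (contain an NFA accepting state): {s0}, {s2,s3,s4}, {s0,s1,s2,s3,s4}, {s0,s2,s3,s4}.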